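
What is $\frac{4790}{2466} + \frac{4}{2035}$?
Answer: $\frac{4878757}{2509155} \approx 1.9444$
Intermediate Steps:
$\frac{4790}{2466} + \frac{4}{2035} = 4790 \cdot \frac{1}{2466} + 4 \cdot \frac{1}{2035} = \frac{2395}{1233} + \frac{4}{2035} = \frac{4878757}{2509155}$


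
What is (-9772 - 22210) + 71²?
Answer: -26941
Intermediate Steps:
(-9772 - 22210) + 71² = -31982 + 5041 = -26941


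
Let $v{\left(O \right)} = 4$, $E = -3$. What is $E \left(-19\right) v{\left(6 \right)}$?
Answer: $228$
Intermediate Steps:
$E \left(-19\right) v{\left(6 \right)} = \left(-3\right) \left(-19\right) 4 = 57 \cdot 4 = 228$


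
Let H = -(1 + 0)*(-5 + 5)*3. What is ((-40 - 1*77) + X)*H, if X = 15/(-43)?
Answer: 0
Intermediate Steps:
X = -15/43 (X = 15*(-1/43) = -15/43 ≈ -0.34884)
H = 0 (H = -0*3 = -1*0*3 = 0*3 = 0)
((-40 - 1*77) + X)*H = ((-40 - 1*77) - 15/43)*0 = ((-40 - 77) - 15/43)*0 = (-117 - 15/43)*0 = -5046/43*0 = 0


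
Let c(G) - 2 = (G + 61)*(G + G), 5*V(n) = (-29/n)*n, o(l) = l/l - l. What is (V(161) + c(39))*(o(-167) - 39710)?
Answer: -1541386702/5 ≈ -3.0828e+8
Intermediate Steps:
o(l) = 1 - l
V(n) = -29/5 (V(n) = ((-29/n)*n)/5 = (⅕)*(-29) = -29/5)
c(G) = 2 + 2*G*(61 + G) (c(G) = 2 + (G + 61)*(G + G) = 2 + (61 + G)*(2*G) = 2 + 2*G*(61 + G))
(V(161) + c(39))*(o(-167) - 39710) = (-29/5 + (2 + 2*39² + 122*39))*((1 - 1*(-167)) - 39710) = (-29/5 + (2 + 2*1521 + 4758))*((1 + 167) - 39710) = (-29/5 + (2 + 3042 + 4758))*(168 - 39710) = (-29/5 + 7802)*(-39542) = (38981/5)*(-39542) = -1541386702/5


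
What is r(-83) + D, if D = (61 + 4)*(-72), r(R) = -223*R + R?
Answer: 13746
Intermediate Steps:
r(R) = -222*R
D = -4680 (D = 65*(-72) = -4680)
r(-83) + D = -222*(-83) - 4680 = 18426 - 4680 = 13746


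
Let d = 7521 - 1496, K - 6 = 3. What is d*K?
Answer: 54225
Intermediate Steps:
K = 9 (K = 6 + 3 = 9)
d = 6025
d*K = 6025*9 = 54225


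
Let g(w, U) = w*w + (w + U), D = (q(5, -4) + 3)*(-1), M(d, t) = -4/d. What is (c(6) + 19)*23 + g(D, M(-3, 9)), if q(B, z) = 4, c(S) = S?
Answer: 1855/3 ≈ 618.33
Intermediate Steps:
D = -7 (D = (4 + 3)*(-1) = 7*(-1) = -7)
g(w, U) = U + w + w**2 (g(w, U) = w**2 + (U + w) = U + w + w**2)
(c(6) + 19)*23 + g(D, M(-3, 9)) = (6 + 19)*23 + (-4/(-3) - 7 + (-7)**2) = 25*23 + (-4*(-1/3) - 7 + 49) = 575 + (4/3 - 7 + 49) = 575 + 130/3 = 1855/3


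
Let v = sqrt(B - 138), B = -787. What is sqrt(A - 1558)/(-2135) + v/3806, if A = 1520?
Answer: I*(-3806*sqrt(38) + 10675*sqrt(37))/8125810 ≈ 0.0051037*I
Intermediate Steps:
v = 5*I*sqrt(37) (v = sqrt(-787 - 138) = sqrt(-925) = 5*I*sqrt(37) ≈ 30.414*I)
sqrt(A - 1558)/(-2135) + v/3806 = sqrt(1520 - 1558)/(-2135) + (5*I*sqrt(37))/3806 = sqrt(-38)*(-1/2135) + (5*I*sqrt(37))*(1/3806) = (I*sqrt(38))*(-1/2135) + 5*I*sqrt(37)/3806 = -I*sqrt(38)/2135 + 5*I*sqrt(37)/3806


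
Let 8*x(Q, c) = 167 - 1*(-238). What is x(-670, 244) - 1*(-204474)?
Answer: 1636197/8 ≈ 2.0452e+5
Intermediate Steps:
x(Q, c) = 405/8 (x(Q, c) = (167 - 1*(-238))/8 = (167 + 238)/8 = (⅛)*405 = 405/8)
x(-670, 244) - 1*(-204474) = 405/8 - 1*(-204474) = 405/8 + 204474 = 1636197/8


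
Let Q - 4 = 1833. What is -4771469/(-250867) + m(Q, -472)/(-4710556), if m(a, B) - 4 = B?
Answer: 5619097333130/295430763013 ≈ 19.020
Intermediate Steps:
Q = 1837 (Q = 4 + 1833 = 1837)
m(a, B) = 4 + B
-4771469/(-250867) + m(Q, -472)/(-4710556) = -4771469/(-250867) + (4 - 472)/(-4710556) = -4771469*(-1/250867) - 468*(-1/4710556) = 4771469/250867 + 117/1177639 = 5619097333130/295430763013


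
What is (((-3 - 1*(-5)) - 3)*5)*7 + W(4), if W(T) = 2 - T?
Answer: -37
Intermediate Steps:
(((-3 - 1*(-5)) - 3)*5)*7 + W(4) = (((-3 - 1*(-5)) - 3)*5)*7 + (2 - 1*4) = (((-3 + 5) - 3)*5)*7 + (2 - 4) = ((2 - 3)*5)*7 - 2 = -1*5*7 - 2 = -5*7 - 2 = -35 - 2 = -37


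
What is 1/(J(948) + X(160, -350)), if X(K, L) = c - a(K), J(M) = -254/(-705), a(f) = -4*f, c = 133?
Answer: 705/545219 ≈ 0.0012931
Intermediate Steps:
J(M) = 254/705 (J(M) = -254*(-1/705) = 254/705)
X(K, L) = 133 + 4*K (X(K, L) = 133 - (-4)*K = 133 + 4*K)
1/(J(948) + X(160, -350)) = 1/(254/705 + (133 + 4*160)) = 1/(254/705 + (133 + 640)) = 1/(254/705 + 773) = 1/(545219/705) = 705/545219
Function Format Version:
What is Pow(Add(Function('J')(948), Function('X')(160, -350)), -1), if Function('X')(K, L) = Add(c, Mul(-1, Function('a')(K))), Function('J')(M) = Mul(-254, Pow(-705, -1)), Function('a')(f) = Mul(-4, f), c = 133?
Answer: Rational(705, 545219) ≈ 0.0012931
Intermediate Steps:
Function('J')(M) = Rational(254, 705) (Function('J')(M) = Mul(-254, Rational(-1, 705)) = Rational(254, 705))
Function('X')(K, L) = Add(133, Mul(4, K)) (Function('X')(K, L) = Add(133, Mul(-1, Mul(-4, K))) = Add(133, Mul(4, K)))
Pow(Add(Function('J')(948), Function('X')(160, -350)), -1) = Pow(Add(Rational(254, 705), Add(133, Mul(4, 160))), -1) = Pow(Add(Rational(254, 705), Add(133, 640)), -1) = Pow(Add(Rational(254, 705), 773), -1) = Pow(Rational(545219, 705), -1) = Rational(705, 545219)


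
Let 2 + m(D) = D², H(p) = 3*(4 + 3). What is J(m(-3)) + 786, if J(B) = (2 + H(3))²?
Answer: 1315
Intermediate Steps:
H(p) = 21 (H(p) = 3*7 = 21)
m(D) = -2 + D²
J(B) = 529 (J(B) = (2 + 21)² = 23² = 529)
J(m(-3)) + 786 = 529 + 786 = 1315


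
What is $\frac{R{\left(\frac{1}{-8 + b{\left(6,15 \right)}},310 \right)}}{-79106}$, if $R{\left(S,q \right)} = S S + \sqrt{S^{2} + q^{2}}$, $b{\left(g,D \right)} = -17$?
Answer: $- \frac{1}{49441250} - \frac{\sqrt{60062501}}{1977650} \approx -0.0039188$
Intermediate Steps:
$R{\left(S,q \right)} = S^{2} + \sqrt{S^{2} + q^{2}}$
$\frac{R{\left(\frac{1}{-8 + b{\left(6,15 \right)}},310 \right)}}{-79106} = \frac{\left(\frac{1}{-8 - 17}\right)^{2} + \sqrt{\left(\frac{1}{-8 - 17}\right)^{2} + 310^{2}}}{-79106} = \left(\left(\frac{1}{-25}\right)^{2} + \sqrt{\left(\frac{1}{-25}\right)^{2} + 96100}\right) \left(- \frac{1}{79106}\right) = \left(\left(- \frac{1}{25}\right)^{2} + \sqrt{\left(- \frac{1}{25}\right)^{2} + 96100}\right) \left(- \frac{1}{79106}\right) = \left(\frac{1}{625} + \sqrt{\frac{1}{625} + 96100}\right) \left(- \frac{1}{79106}\right) = \left(\frac{1}{625} + \sqrt{\frac{60062501}{625}}\right) \left(- \frac{1}{79106}\right) = \left(\frac{1}{625} + \frac{\sqrt{60062501}}{25}\right) \left(- \frac{1}{79106}\right) = - \frac{1}{49441250} - \frac{\sqrt{60062501}}{1977650}$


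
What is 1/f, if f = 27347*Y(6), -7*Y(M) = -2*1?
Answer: 7/54694 ≈ 0.00012798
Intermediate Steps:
Y(M) = 2/7 (Y(M) = -(-2)/7 = -⅐*(-2) = 2/7)
f = 54694/7 (f = 27347*(2/7) = 54694/7 ≈ 7813.4)
1/f = 1/(54694/7) = 7/54694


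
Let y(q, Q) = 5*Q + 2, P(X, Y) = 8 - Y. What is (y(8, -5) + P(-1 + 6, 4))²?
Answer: 361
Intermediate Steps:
y(q, Q) = 2 + 5*Q
(y(8, -5) + P(-1 + 6, 4))² = ((2 + 5*(-5)) + (8 - 1*4))² = ((2 - 25) + (8 - 4))² = (-23 + 4)² = (-19)² = 361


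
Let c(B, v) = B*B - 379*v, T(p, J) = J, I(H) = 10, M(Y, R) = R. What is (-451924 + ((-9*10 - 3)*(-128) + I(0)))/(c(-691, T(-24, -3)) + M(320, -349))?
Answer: -48890/53141 ≈ -0.92000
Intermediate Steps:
c(B, v) = B² - 379*v
(-451924 + ((-9*10 - 3)*(-128) + I(0)))/(c(-691, T(-24, -3)) + M(320, -349)) = (-451924 + ((-9*10 - 3)*(-128) + 10))/(((-691)² - 379*(-3)) - 349) = (-451924 + ((-90 - 3)*(-128) + 10))/((477481 + 1137) - 349) = (-451924 + (-93*(-128) + 10))/(478618 - 349) = (-451924 + (11904 + 10))/478269 = (-451924 + 11914)*(1/478269) = -440010*1/478269 = -48890/53141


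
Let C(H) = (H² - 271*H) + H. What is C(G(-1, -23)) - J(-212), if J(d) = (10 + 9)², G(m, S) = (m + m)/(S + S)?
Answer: -197178/529 ≈ -372.74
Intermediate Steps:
G(m, S) = m/S (G(m, S) = (2*m)/((2*S)) = (2*m)*(1/(2*S)) = m/S)
J(d) = 361 (J(d) = 19² = 361)
C(H) = H² - 270*H
C(G(-1, -23)) - J(-212) = (-1/(-23))*(-270 - 1/(-23)) - 1*361 = (-1*(-1/23))*(-270 - 1*(-1/23)) - 361 = (-270 + 1/23)/23 - 361 = (1/23)*(-6209/23) - 361 = -6209/529 - 361 = -197178/529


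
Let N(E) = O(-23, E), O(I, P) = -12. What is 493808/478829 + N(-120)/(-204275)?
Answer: 100878375148/97812793975 ≈ 1.0313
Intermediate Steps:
N(E) = -12
493808/478829 + N(-120)/(-204275) = 493808/478829 - 12/(-204275) = 493808*(1/478829) - 12*(-1/204275) = 493808/478829 + 12/204275 = 100878375148/97812793975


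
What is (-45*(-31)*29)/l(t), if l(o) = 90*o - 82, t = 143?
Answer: 40455/12788 ≈ 3.1635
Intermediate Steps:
l(o) = -82 + 90*o
(-45*(-31)*29)/l(t) = (-45*(-31)*29)/(-82 + 90*143) = (1395*29)/(-82 + 12870) = 40455/12788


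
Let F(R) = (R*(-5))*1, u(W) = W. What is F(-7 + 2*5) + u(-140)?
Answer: -155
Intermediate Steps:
F(R) = -5*R (F(R) = -5*R*1 = -5*R)
F(-7 + 2*5) + u(-140) = -5*(-7 + 2*5) - 140 = -5*(-7 + 10) - 140 = -5*3 - 140 = -15 - 140 = -155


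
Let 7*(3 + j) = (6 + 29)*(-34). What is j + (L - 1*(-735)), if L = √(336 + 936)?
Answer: 562 + 2*√318 ≈ 597.67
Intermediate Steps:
j = -173 (j = -3 + ((6 + 29)*(-34))/7 = -3 + (35*(-34))/7 = -3 + (⅐)*(-1190) = -3 - 170 = -173)
L = 2*√318 (L = √1272 = 2*√318 ≈ 35.665)
j + (L - 1*(-735)) = -173 + (2*√318 - 1*(-735)) = -173 + (2*√318 + 735) = -173 + (735 + 2*√318) = 562 + 2*√318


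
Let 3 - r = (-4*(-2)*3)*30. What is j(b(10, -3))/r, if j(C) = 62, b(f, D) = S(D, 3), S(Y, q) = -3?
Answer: -62/717 ≈ -0.086471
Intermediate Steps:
b(f, D) = -3
r = -717 (r = 3 - -4*(-2)*3*30 = 3 - 8*3*30 = 3 - 24*30 = 3 - 1*720 = 3 - 720 = -717)
j(b(10, -3))/r = 62/(-717) = 62*(-1/717) = -62/717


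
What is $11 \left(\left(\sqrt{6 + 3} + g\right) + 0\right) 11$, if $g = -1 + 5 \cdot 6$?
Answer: $3872$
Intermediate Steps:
$g = 29$ ($g = -1 + 30 = 29$)
$11 \left(\left(\sqrt{6 + 3} + g\right) + 0\right) 11 = 11 \left(\left(\sqrt{6 + 3} + 29\right) + 0\right) 11 = 11 \left(\left(\sqrt{9} + 29\right) + 0\right) 11 = 11 \left(\left(3 + 29\right) + 0\right) 11 = 11 \left(32 + 0\right) 11 = 11 \cdot 32 \cdot 11 = 352 \cdot 11 = 3872$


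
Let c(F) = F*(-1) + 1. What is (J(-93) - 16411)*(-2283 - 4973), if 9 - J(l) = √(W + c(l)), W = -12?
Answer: 119012912 + 7256*√82 ≈ 1.1908e+8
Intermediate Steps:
c(F) = 1 - F (c(F) = -F + 1 = 1 - F)
J(l) = 9 - √(-11 - l) (J(l) = 9 - √(-12 + (1 - l)) = 9 - √(-11 - l))
(J(-93) - 16411)*(-2283 - 4973) = ((9 - √(-11 - 1*(-93))) - 16411)*(-2283 - 4973) = ((9 - √(-11 + 93)) - 16411)*(-7256) = ((9 - √82) - 16411)*(-7256) = (-16402 - √82)*(-7256) = 119012912 + 7256*√82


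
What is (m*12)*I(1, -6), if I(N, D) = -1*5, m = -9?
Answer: 540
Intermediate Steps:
I(N, D) = -5
(m*12)*I(1, -6) = -9*12*(-5) = -108*(-5) = 540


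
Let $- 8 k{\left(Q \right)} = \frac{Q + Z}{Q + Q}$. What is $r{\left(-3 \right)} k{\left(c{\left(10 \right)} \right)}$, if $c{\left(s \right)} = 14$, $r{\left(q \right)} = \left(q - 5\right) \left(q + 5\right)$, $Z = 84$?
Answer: $7$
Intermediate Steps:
$r{\left(q \right)} = \left(-5 + q\right) \left(5 + q\right)$
$k{\left(Q \right)} = - \frac{84 + Q}{16 Q}$ ($k{\left(Q \right)} = - \frac{\left(Q + 84\right) \frac{1}{Q + Q}}{8} = - \frac{\left(84 + Q\right) \frac{1}{2 Q}}{8} = - \frac{\frac{1}{2} \frac{1}{Q} \left(84 + Q\right)}{8} = - \frac{84 + Q}{16 Q}$)
$r{\left(-3 \right)} k{\left(c{\left(10 \right)} \right)} = \left(-25 + \left(-3\right)^{2}\right) \frac{-84 - 14}{16 \cdot 14} = \left(-25 + 9\right) \frac{1}{16} \cdot \frac{1}{14} \left(-84 - 14\right) = - 16 \cdot \frac{1}{16} \cdot \frac{1}{14} \left(-98\right) = \left(-16\right) \left(- \frac{7}{16}\right) = 7$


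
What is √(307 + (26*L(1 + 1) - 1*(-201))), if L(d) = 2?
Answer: 4*√35 ≈ 23.664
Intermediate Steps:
√(307 + (26*L(1 + 1) - 1*(-201))) = √(307 + (26*2 - 1*(-201))) = √(307 + (52 + 201)) = √(307 + 253) = √560 = 4*√35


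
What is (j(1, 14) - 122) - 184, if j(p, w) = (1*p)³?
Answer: -305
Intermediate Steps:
j(p, w) = p³
(j(1, 14) - 122) - 184 = (1³ - 122) - 184 = (1 - 122) - 184 = -121 - 184 = -305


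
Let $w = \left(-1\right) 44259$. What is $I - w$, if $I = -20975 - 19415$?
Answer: $3869$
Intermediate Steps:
$I = -40390$
$w = -44259$
$I - w = -40390 - -44259 = -40390 + 44259 = 3869$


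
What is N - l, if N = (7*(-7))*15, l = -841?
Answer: 106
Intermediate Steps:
N = -735 (N = -49*15 = -735)
N - l = -735 - 1*(-841) = -735 + 841 = 106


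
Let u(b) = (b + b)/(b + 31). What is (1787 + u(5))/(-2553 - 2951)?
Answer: -32171/99072 ≈ -0.32472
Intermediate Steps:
u(b) = 2*b/(31 + b) (u(b) = (2*b)/(31 + b) = 2*b/(31 + b))
(1787 + u(5))/(-2553 - 2951) = (1787 + 2*5/(31 + 5))/(-2553 - 2951) = (1787 + 2*5/36)/(-5504) = (1787 + 2*5*(1/36))*(-1/5504) = (1787 + 5/18)*(-1/5504) = (32171/18)*(-1/5504) = -32171/99072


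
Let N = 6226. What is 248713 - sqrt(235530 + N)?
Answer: 248713 - 2*sqrt(60439) ≈ 2.4822e+5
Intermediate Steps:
248713 - sqrt(235530 + N) = 248713 - sqrt(235530 + 6226) = 248713 - sqrt(241756) = 248713 - 2*sqrt(60439)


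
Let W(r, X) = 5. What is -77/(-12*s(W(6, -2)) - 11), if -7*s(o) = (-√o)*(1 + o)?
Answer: -41503/19991 + 38808*√5/19991 ≈ 2.2647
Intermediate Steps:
s(o) = √o*(1 + o)/7 (s(o) = -(-√o)*(1 + o)/7 = -(-1)*√o*(1 + o)/7 = √o*(1 + o)/7)
-77/(-12*s(W(6, -2)) - 11) = -77/(-12*√5*(1 + 5)/7 - 11) = -77/(-12*√5*6/7 - 11) = -77/(-72*√5/7 - 11) = -77/(-11 - 72*√5/7)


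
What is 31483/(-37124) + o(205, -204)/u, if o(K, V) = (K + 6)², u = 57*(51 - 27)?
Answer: 402432215/12696408 ≈ 31.697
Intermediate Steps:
u = 1368 (u = 57*24 = 1368)
o(K, V) = (6 + K)²
31483/(-37124) + o(205, -204)/u = 31483/(-37124) + (6 + 205)²/1368 = 31483*(-1/37124) + 211²*(1/1368) = -31483/37124 + 44521*(1/1368) = -31483/37124 + 44521/1368 = 402432215/12696408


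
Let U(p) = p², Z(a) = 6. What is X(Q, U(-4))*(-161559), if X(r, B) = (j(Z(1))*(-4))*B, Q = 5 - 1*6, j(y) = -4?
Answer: -41359104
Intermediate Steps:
Q = -1 (Q = 5 - 6 = -1)
X(r, B) = 16*B (X(r, B) = (-4*(-4))*B = 16*B)
X(Q, U(-4))*(-161559) = (16*(-4)²)*(-161559) = (16*16)*(-161559) = 256*(-161559) = -41359104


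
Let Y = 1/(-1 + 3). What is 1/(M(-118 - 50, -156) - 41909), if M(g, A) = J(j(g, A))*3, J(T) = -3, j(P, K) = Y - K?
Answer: -1/41918 ≈ -2.3856e-5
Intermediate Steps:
Y = ½ (Y = 1/2 = ½ ≈ 0.50000)
j(P, K) = ½ - K
M(g, A) = -9 (M(g, A) = -3*3 = -9)
1/(M(-118 - 50, -156) - 41909) = 1/(-9 - 41909) = 1/(-41918) = -1/41918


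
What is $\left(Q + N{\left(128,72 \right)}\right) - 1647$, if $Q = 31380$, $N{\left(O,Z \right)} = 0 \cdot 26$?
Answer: $29733$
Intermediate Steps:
$N{\left(O,Z \right)} = 0$
$\left(Q + N{\left(128,72 \right)}\right) - 1647 = \left(31380 + 0\right) - 1647 = 31380 - 1647 = 29733$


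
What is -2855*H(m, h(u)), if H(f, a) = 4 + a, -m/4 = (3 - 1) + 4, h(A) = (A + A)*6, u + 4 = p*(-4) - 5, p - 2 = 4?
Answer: 1119160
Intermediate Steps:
p = 6 (p = 2 + 4 = 6)
u = -33 (u = -4 + (6*(-4) - 5) = -4 + (-24 - 5) = -4 - 29 = -33)
h(A) = 12*A (h(A) = (2*A)*6 = 12*A)
m = -24 (m = -4*((3 - 1) + 4) = -4*(2 + 4) = -4*6 = -24)
-2855*H(m, h(u)) = -2855*(4 + 12*(-33)) = -2855*(4 - 396) = -2855*(-392) = 1119160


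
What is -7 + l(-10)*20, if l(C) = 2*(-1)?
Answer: -47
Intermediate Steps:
l(C) = -2
-7 + l(-10)*20 = -7 - 2*20 = -7 - 40 = -47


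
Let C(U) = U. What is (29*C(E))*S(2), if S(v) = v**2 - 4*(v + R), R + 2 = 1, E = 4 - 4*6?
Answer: 0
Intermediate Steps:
E = -20 (E = 4 - 24 = -20)
R = -1 (R = -2 + 1 = -1)
S(v) = 4 + v**2 - 4*v (S(v) = v**2 - 4*(v - 1) = v**2 - 4*(-1 + v) = v**2 + (4 - 4*v) = 4 + v**2 - 4*v)
(29*C(E))*S(2) = (29*(-20))*(4 + 2**2 - 4*2) = -580*(4 + 4 - 8) = -580*0 = 0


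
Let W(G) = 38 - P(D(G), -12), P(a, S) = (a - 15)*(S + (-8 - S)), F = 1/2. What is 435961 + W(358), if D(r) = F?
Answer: 435883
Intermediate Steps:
F = ½ ≈ 0.50000
D(r) = ½
P(a, S) = 120 - 8*a (P(a, S) = (-15 + a)*(-8) = 120 - 8*a)
W(G) = -78 (W(G) = 38 - (120 - 8*½) = 38 - (120 - 4) = 38 - 1*116 = 38 - 116 = -78)
435961 + W(358) = 435961 - 78 = 435883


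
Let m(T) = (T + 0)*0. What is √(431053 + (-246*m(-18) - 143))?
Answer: √430910 ≈ 656.44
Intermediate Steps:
m(T) = 0 (m(T) = T*0 = 0)
√(431053 + (-246*m(-18) - 143)) = √(431053 + (-246*0 - 143)) = √(431053 + (0 - 143)) = √(431053 - 143) = √430910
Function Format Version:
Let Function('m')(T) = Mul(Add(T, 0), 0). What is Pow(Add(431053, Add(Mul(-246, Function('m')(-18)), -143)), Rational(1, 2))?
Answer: Pow(430910, Rational(1, 2)) ≈ 656.44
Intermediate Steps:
Function('m')(T) = 0 (Function('m')(T) = Mul(T, 0) = 0)
Pow(Add(431053, Add(Mul(-246, Function('m')(-18)), -143)), Rational(1, 2)) = Pow(Add(431053, Add(Mul(-246, 0), -143)), Rational(1, 2)) = Pow(Add(431053, Add(0, -143)), Rational(1, 2)) = Pow(Add(431053, -143), Rational(1, 2)) = Pow(430910, Rational(1, 2))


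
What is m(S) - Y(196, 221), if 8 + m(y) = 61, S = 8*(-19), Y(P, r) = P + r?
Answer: -364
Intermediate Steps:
S = -152
m(y) = 53 (m(y) = -8 + 61 = 53)
m(S) - Y(196, 221) = 53 - (196 + 221) = 53 - 1*417 = 53 - 417 = -364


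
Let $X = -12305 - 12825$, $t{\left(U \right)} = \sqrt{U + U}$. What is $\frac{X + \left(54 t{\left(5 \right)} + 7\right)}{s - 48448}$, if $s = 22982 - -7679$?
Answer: $\frac{3589}{2541} - \frac{18 \sqrt{10}}{5929} \approx 1.4028$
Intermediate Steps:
$t{\left(U \right)} = \sqrt{2} \sqrt{U}$ ($t{\left(U \right)} = \sqrt{2 U} = \sqrt{2} \sqrt{U}$)
$s = 30661$ ($s = 22982 + 7679 = 30661$)
$X = -25130$
$\frac{X + \left(54 t{\left(5 \right)} + 7\right)}{s - 48448} = \frac{-25130 + \left(54 \sqrt{2} \sqrt{5} + 7\right)}{30661 - 48448} = \frac{-25130 + \left(54 \sqrt{10} + 7\right)}{-17787} = \left(-25130 + \left(7 + 54 \sqrt{10}\right)\right) \left(- \frac{1}{17787}\right) = \left(-25123 + 54 \sqrt{10}\right) \left(- \frac{1}{17787}\right) = \frac{3589}{2541} - \frac{18 \sqrt{10}}{5929}$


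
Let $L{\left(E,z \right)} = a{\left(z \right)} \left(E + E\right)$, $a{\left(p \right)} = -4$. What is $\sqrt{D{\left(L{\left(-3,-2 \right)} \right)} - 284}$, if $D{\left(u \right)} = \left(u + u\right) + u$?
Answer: $2 i \sqrt{53} \approx 14.56 i$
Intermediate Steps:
$L{\left(E,z \right)} = - 8 E$ ($L{\left(E,z \right)} = - 4 \left(E + E\right) = - 4 \cdot 2 E = - 8 E$)
$D{\left(u \right)} = 3 u$ ($D{\left(u \right)} = 2 u + u = 3 u$)
$\sqrt{D{\left(L{\left(-3,-2 \right)} \right)} - 284} = \sqrt{3 \left(\left(-8\right) \left(-3\right)\right) - 284} = \sqrt{3 \cdot 24 - 284} = \sqrt{72 - 284} = \sqrt{-212} = 2 i \sqrt{53}$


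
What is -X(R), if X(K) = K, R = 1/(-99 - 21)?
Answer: 1/120 ≈ 0.0083333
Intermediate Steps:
R = -1/120 (R = 1/(-120) = -1/120 ≈ -0.0083333)
-X(R) = -1*(-1/120) = 1/120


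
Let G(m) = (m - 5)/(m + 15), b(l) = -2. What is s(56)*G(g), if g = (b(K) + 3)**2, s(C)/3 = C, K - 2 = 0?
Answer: -42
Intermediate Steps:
K = 2 (K = 2 + 0 = 2)
s(C) = 3*C
g = 1 (g = (-2 + 3)**2 = 1**2 = 1)
G(m) = (-5 + m)/(15 + m)
s(56)*G(g) = (3*56)*((-5 + 1)/(15 + 1)) = 168*(-4/16) = 168*((1/16)*(-4)) = 168*(-1/4) = -42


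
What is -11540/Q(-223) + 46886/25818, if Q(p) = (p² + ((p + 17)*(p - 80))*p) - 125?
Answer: 32529423709/17904279549 ≈ 1.8169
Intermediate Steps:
Q(p) = -125 + p² + p*(-80 + p)*(17 + p) (Q(p) = (p² + ((17 + p)*(-80 + p))*p) - 125 = (p² + ((-80 + p)*(17 + p))*p) - 125 = (p² + p*(-80 + p)*(17 + p)) - 125 = -125 + p² + p*(-80 + p)*(17 + p))
-11540/Q(-223) + 46886/25818 = -11540/(-125 + (-223)³ - 1360*(-223) - 62*(-223)²) + 46886/25818 = -11540/(-125 - 11089567 + 303280 - 62*49729) + 46886*(1/25818) = -11540/(-125 - 11089567 + 303280 - 3083198) + 23443/12909 = -11540/(-13869610) + 23443/12909 = -11540*(-1/13869610) + 23443/12909 = 1154/1386961 + 23443/12909 = 32529423709/17904279549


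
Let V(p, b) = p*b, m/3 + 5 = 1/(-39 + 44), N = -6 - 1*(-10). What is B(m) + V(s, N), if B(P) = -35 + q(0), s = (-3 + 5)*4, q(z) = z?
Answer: -3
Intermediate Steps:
N = 4 (N = -6 + 10 = 4)
m = -72/5 (m = -15 + 3/(-39 + 44) = -15 + 3/5 = -15 + 3*(⅕) = -15 + ⅗ = -72/5 ≈ -14.400)
s = 8 (s = 2*4 = 8)
V(p, b) = b*p
B(P) = -35 (B(P) = -35 + 0 = -35)
B(m) + V(s, N) = -35 + 4*8 = -35 + 32 = -3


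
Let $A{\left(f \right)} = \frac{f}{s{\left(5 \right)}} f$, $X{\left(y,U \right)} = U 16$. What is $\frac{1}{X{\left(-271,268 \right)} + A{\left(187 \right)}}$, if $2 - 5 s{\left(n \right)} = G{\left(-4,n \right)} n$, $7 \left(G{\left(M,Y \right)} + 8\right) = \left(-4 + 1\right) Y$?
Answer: $\frac{369}{2806187} \approx 0.0001315$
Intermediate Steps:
$X{\left(y,U \right)} = 16 U$
$G{\left(M,Y \right)} = -8 - \frac{3 Y}{7}$ ($G{\left(M,Y \right)} = -8 + \frac{\left(-4 + 1\right) Y}{7} = -8 + \frac{\left(-3\right) Y}{7} = -8 - \frac{3 Y}{7}$)
$s{\left(n \right)} = \frac{2}{5} - \frac{n \left(-8 - \frac{3 n}{7}\right)}{5}$ ($s{\left(n \right)} = \frac{2}{5} - \frac{\left(-8 - \frac{3 n}{7}\right) n}{5} = \frac{2}{5} - \frac{n \left(-8 - \frac{3 n}{7}\right)}{5}$)
$A{\left(f \right)} = \frac{35 f^{2}}{369}$ ($A{\left(f \right)} = \frac{f}{\frac{2}{5} + \frac{1}{35} \cdot 5 \left(56 + 3 \cdot 5\right)} f = \frac{f}{\frac{2}{5} + \frac{1}{35} \cdot 5 \left(56 + 15\right)} f = \frac{f}{\frac{2}{5} + \frac{1}{35} \cdot 5 \cdot 71} f = \frac{f}{\frac{2}{5} + \frac{71}{7}} f = \frac{f}{\frac{369}{35}} f = f \frac{35}{369} f = \frac{35 f}{369} f = \frac{35 f^{2}}{369}$)
$\frac{1}{X{\left(-271,268 \right)} + A{\left(187 \right)}} = \frac{1}{16 \cdot 268 + \frac{35 \cdot 187^{2}}{369}} = \frac{1}{4288 + \frac{35}{369} \cdot 34969} = \frac{1}{4288 + \frac{1223915}{369}} = \frac{1}{\frac{2806187}{369}} = \frac{369}{2806187}$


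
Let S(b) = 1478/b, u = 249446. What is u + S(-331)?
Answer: 82565148/331 ≈ 2.4944e+5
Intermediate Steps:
u + S(-331) = 249446 + 1478/(-331) = 249446 + 1478*(-1/331) = 249446 - 1478/331 = 82565148/331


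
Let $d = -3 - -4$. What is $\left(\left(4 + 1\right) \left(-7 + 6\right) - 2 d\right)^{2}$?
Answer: $49$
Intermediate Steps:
$d = 1$ ($d = -3 + 4 = 1$)
$\left(\left(4 + 1\right) \left(-7 + 6\right) - 2 d\right)^{2} = \left(\left(4 + 1\right) \left(-7 + 6\right) - 2\right)^{2} = \left(5 \left(-1\right) - 2\right)^{2} = \left(-5 - 2\right)^{2} = \left(-7\right)^{2} = 49$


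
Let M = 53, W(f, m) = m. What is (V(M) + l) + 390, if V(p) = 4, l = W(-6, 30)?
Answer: 424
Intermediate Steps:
l = 30
(V(M) + l) + 390 = (4 + 30) + 390 = 34 + 390 = 424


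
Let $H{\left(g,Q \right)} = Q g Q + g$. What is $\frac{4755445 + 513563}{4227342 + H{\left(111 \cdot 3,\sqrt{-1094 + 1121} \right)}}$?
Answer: $\frac{878168}{706111} \approx 1.2437$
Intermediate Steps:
$H{\left(g,Q \right)} = g + g Q^{2}$ ($H{\left(g,Q \right)} = g Q^{2} + g = g + g Q^{2}$)
$\frac{4755445 + 513563}{4227342 + H{\left(111 \cdot 3,\sqrt{-1094 + 1121} \right)}} = \frac{4755445 + 513563}{4227342 + 111 \cdot 3 \left(1 + \left(\sqrt{-1094 + 1121}\right)^{2}\right)} = \frac{5269008}{4227342 + 333 \left(1 + \left(\sqrt{27}\right)^{2}\right)} = \frac{5269008}{4227342 + 333 \left(1 + \left(3 \sqrt{3}\right)^{2}\right)} = \frac{5269008}{4227342 + 333 \left(1 + 27\right)} = \frac{5269008}{4227342 + 333 \cdot 28} = \frac{5269008}{4227342 + 9324} = \frac{5269008}{4236666} = 5269008 \cdot \frac{1}{4236666} = \frac{878168}{706111}$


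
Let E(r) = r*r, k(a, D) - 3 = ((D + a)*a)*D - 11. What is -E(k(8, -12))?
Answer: -141376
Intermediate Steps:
k(a, D) = -8 + D*a*(D + a) (k(a, D) = 3 + (((D + a)*a)*D - 11) = 3 + ((a*(D + a))*D - 11) = 3 + (D*a*(D + a) - 11) = 3 + (-11 + D*a*(D + a)) = -8 + D*a*(D + a))
E(r) = r²
-E(k(8, -12)) = -(-8 - 12*8² + 8*(-12)²)² = -(-8 - 12*64 + 8*144)² = -(-8 - 768 + 1152)² = -1*376² = -1*141376 = -141376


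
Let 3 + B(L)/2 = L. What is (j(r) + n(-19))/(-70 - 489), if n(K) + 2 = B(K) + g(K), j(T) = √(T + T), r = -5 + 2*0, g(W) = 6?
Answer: 40/559 - I*√10/559 ≈ 0.071556 - 0.005657*I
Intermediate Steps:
r = -5 (r = -5 + 0 = -5)
j(T) = √2*√T (j(T) = √(2*T) = √2*√T)
B(L) = -6 + 2*L
n(K) = -2 + 2*K (n(K) = -2 + ((-6 + 2*K) + 6) = -2 + 2*K)
(j(r) + n(-19))/(-70 - 489) = (√2*√(-5) + (-2 + 2*(-19)))/(-70 - 489) = (√2*(I*√5) + (-2 - 38))/(-559) = (I*√10 - 40)*(-1/559) = (-40 + I*√10)*(-1/559) = 40/559 - I*√10/559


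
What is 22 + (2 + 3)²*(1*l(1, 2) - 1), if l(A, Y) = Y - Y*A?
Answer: -3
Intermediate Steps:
l(A, Y) = Y - A*Y
22 + (2 + 3)²*(1*l(1, 2) - 1) = 22 + (2 + 3)²*(1*(2*(1 - 1*1)) - 1) = 22 + 5²*(1*(2*(1 - 1)) - 1) = 22 + 25*(1*(2*0) - 1) = 22 + 25*(1*0 - 1) = 22 + 25*(0 - 1) = 22 + 25*(-1) = 22 - 25 = -3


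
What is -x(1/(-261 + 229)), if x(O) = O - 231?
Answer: 7393/32 ≈ 231.03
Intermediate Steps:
x(O) = -231 + O
-x(1/(-261 + 229)) = -(-231 + 1/(-261 + 229)) = -(-231 + 1/(-32)) = -(-231 - 1/32) = -1*(-7393/32) = 7393/32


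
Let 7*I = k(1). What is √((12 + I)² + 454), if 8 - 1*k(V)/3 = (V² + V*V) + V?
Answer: √32047/7 ≈ 25.574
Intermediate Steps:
k(V) = 24 - 6*V² - 3*V (k(V) = 24 - 3*((V² + V*V) + V) = 24 - 3*((V² + V²) + V) = 24 - 3*(2*V² + V) = 24 - 3*(V + 2*V²) = 24 + (-6*V² - 3*V) = 24 - 6*V² - 3*V)
I = 15/7 (I = (24 - 6*1² - 3*1)/7 = (24 - 6*1 - 3)/7 = (24 - 6 - 3)/7 = (⅐)*15 = 15/7 ≈ 2.1429)
√((12 + I)² + 454) = √((12 + 15/7)² + 454) = √((99/7)² + 454) = √(9801/49 + 454) = √(32047/49) = √32047/7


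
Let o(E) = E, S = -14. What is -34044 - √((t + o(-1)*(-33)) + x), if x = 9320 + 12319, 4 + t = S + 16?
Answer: -34044 - √21670 ≈ -34191.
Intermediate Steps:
t = -2 (t = -4 + (-14 + 16) = -4 + 2 = -2)
x = 21639
-34044 - √((t + o(-1)*(-33)) + x) = -34044 - √((-2 - 1*(-33)) + 21639) = -34044 - √((-2 + 33) + 21639) = -34044 - √(31 + 21639) = -34044 - √21670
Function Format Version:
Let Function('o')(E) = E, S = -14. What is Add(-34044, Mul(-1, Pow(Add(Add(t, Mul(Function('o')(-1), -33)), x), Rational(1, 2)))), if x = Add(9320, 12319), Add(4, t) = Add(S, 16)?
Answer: Add(-34044, Mul(-1, Pow(21670, Rational(1, 2)))) ≈ -34191.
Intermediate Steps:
t = -2 (t = Add(-4, Add(-14, 16)) = Add(-4, 2) = -2)
x = 21639
Add(-34044, Mul(-1, Pow(Add(Add(t, Mul(Function('o')(-1), -33)), x), Rational(1, 2)))) = Add(-34044, Mul(-1, Pow(Add(Add(-2, Mul(-1, -33)), 21639), Rational(1, 2)))) = Add(-34044, Mul(-1, Pow(Add(Add(-2, 33), 21639), Rational(1, 2)))) = Add(-34044, Mul(-1, Pow(Add(31, 21639), Rational(1, 2)))) = Add(-34044, Mul(-1, Pow(21670, Rational(1, 2))))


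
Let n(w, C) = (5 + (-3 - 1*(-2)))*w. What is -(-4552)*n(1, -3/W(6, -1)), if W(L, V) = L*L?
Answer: 18208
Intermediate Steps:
W(L, V) = L**2
n(w, C) = 4*w (n(w, C) = (5 + (-3 + 2))*w = (5 - 1)*w = 4*w)
-(-4552)*n(1, -3/W(6, -1)) = -(-4552)*4*1 = -(-4552)*4 = -1*(-18208) = 18208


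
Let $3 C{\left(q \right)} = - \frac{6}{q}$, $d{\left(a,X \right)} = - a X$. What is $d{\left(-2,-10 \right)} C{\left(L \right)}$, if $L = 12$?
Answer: $\frac{10}{3} \approx 3.3333$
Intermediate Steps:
$d{\left(a,X \right)} = - X a$
$C{\left(q \right)} = - \frac{2}{q}$ ($C{\left(q \right)} = \frac{\left(-6\right) \frac{1}{q}}{3} = - \frac{2}{q}$)
$d{\left(-2,-10 \right)} C{\left(L \right)} = \left(-1\right) \left(-10\right) \left(-2\right) \left(- \frac{2}{12}\right) = - 20 \left(\left(-2\right) \frac{1}{12}\right) = \left(-20\right) \left(- \frac{1}{6}\right) = \frac{10}{3}$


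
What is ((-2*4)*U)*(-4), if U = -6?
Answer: -192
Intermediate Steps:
((-2*4)*U)*(-4) = (-2*4*(-6))*(-4) = -8*(-6)*(-4) = 48*(-4) = -192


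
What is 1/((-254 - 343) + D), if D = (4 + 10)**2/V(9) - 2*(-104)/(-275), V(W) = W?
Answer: -2475/1425547 ≈ -0.0017362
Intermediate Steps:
D = 52028/2475 (D = (4 + 10)**2/9 - 2*(-104)/(-275) = 14**2*(1/9) + 208*(-1/275) = 196*(1/9) - 208/275 = 196/9 - 208/275 = 52028/2475 ≈ 21.021)
1/((-254 - 343) + D) = 1/((-254 - 343) + 52028/2475) = 1/(-597 + 52028/2475) = 1/(-1425547/2475) = -2475/1425547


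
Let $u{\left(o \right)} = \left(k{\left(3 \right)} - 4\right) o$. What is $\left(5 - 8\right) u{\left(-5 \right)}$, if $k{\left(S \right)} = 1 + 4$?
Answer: $15$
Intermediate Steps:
$k{\left(S \right)} = 5$
$u{\left(o \right)} = o$ ($u{\left(o \right)} = \left(5 - 4\right) o = 1 o = o$)
$\left(5 - 8\right) u{\left(-5 \right)} = \left(5 - 8\right) \left(-5\right) = \left(-3\right) \left(-5\right) = 15$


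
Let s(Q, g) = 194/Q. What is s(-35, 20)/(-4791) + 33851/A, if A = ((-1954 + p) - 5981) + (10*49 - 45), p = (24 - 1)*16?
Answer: -1891641089/398084190 ≈ -4.7519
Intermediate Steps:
p = 368 (p = 23*16 = 368)
A = -7122 (A = ((-1954 + 368) - 5981) + (10*49 - 45) = (-1586 - 5981) + (490 - 45) = -7567 + 445 = -7122)
s(-35, 20)/(-4791) + 33851/A = (194/(-35))/(-4791) + 33851/(-7122) = (194*(-1/35))*(-1/4791) + 33851*(-1/7122) = -194/35*(-1/4791) - 33851/7122 = 194/167685 - 33851/7122 = -1891641089/398084190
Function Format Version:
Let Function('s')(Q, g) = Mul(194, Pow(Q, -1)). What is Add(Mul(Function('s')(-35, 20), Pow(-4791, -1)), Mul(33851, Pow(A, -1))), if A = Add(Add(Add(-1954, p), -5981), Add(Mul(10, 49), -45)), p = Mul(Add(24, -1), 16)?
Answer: Rational(-1891641089, 398084190) ≈ -4.7519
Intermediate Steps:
p = 368 (p = Mul(23, 16) = 368)
A = -7122 (A = Add(Add(Add(-1954, 368), -5981), Add(Mul(10, 49), -45)) = Add(Add(-1586, -5981), Add(490, -45)) = Add(-7567, 445) = -7122)
Add(Mul(Function('s')(-35, 20), Pow(-4791, -1)), Mul(33851, Pow(A, -1))) = Add(Mul(Mul(194, Pow(-35, -1)), Pow(-4791, -1)), Mul(33851, Pow(-7122, -1))) = Add(Mul(Mul(194, Rational(-1, 35)), Rational(-1, 4791)), Mul(33851, Rational(-1, 7122))) = Add(Mul(Rational(-194, 35), Rational(-1, 4791)), Rational(-33851, 7122)) = Add(Rational(194, 167685), Rational(-33851, 7122)) = Rational(-1891641089, 398084190)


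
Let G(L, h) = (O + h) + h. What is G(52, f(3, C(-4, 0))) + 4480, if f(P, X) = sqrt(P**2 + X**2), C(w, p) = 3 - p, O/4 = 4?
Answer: 4496 + 6*sqrt(2) ≈ 4504.5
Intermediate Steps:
O = 16 (O = 4*4 = 16)
G(L, h) = 16 + 2*h (G(L, h) = (16 + h) + h = 16 + 2*h)
G(52, f(3, C(-4, 0))) + 4480 = (16 + 2*sqrt(3**2 + (3 - 1*0)**2)) + 4480 = (16 + 2*sqrt(9 + (3 + 0)**2)) + 4480 = (16 + 2*sqrt(9 + 3**2)) + 4480 = (16 + 2*sqrt(9 + 9)) + 4480 = (16 + 2*sqrt(18)) + 4480 = (16 + 2*(3*sqrt(2))) + 4480 = (16 + 6*sqrt(2)) + 4480 = 4496 + 6*sqrt(2)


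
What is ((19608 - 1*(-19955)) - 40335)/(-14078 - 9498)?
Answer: 193/5894 ≈ 0.032745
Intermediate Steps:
((19608 - 1*(-19955)) - 40335)/(-14078 - 9498) = ((19608 + 19955) - 40335)/(-23576) = (39563 - 40335)*(-1/23576) = -772*(-1/23576) = 193/5894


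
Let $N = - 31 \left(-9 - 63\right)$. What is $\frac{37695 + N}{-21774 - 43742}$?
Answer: $- \frac{39927}{65516} \approx -0.60942$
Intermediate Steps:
$N = 2232$ ($N = \left(-31\right) \left(-72\right) = 2232$)
$\frac{37695 + N}{-21774 - 43742} = \frac{37695 + 2232}{-21774 - 43742} = \frac{39927}{-65516} = 39927 \left(- \frac{1}{65516}\right) = - \frac{39927}{65516}$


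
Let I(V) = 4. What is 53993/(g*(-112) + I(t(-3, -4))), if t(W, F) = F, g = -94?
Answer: 53993/10532 ≈ 5.1266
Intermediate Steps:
53993/(g*(-112) + I(t(-3, -4))) = 53993/(-94*(-112) + 4) = 53993/(10528 + 4) = 53993/10532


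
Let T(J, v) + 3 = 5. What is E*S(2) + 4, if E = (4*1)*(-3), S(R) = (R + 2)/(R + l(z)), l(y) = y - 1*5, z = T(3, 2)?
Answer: 52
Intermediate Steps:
T(J, v) = 2 (T(J, v) = -3 + 5 = 2)
z = 2
l(y) = -5 + y (l(y) = y - 5 = -5 + y)
S(R) = (2 + R)/(-3 + R) (S(R) = (R + 2)/(R + (-5 + 2)) = (2 + R)/(R - 3) = (2 + R)/(-3 + R))
E = -12 (E = 4*(-3) = -12)
E*S(2) + 4 = -12*(2 + 2)/(-3 + 2) + 4 = -12*4/(-1) + 4 = -(-12)*4 + 4 = -12*(-4) + 4 = 48 + 4 = 52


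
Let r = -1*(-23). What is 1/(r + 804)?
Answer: 1/827 ≈ 0.0012092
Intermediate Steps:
r = 23
1/(r + 804) = 1/(23 + 804) = 1/827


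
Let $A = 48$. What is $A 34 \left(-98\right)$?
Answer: $-159936$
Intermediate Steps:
$A 34 \left(-98\right) = 48 \cdot 34 \left(-98\right) = 1632 \left(-98\right) = -159936$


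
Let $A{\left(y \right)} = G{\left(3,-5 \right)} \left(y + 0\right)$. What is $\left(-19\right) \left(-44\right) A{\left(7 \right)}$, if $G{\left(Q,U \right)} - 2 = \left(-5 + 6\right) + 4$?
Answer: $40964$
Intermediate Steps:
$G{\left(Q,U \right)} = 7$ ($G{\left(Q,U \right)} = 2 + \left(\left(-5 + 6\right) + 4\right) = 2 + \left(1 + 4\right) = 2 + 5 = 7$)
$A{\left(y \right)} = 7 y$ ($A{\left(y \right)} = 7 \left(y + 0\right) = 7 y$)
$\left(-19\right) \left(-44\right) A{\left(7 \right)} = \left(-19\right) \left(-44\right) 7 \cdot 7 = 836 \cdot 49 = 40964$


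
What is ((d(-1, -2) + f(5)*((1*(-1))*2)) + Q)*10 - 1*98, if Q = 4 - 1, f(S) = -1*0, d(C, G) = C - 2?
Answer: -98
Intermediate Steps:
d(C, G) = -2 + C
f(S) = 0
Q = 3
((d(-1, -2) + f(5)*((1*(-1))*2)) + Q)*10 - 1*98 = (((-2 - 1) + 0*((1*(-1))*2)) + 3)*10 - 1*98 = ((-3 + 0*(-1*2)) + 3)*10 - 98 = ((-3 + 0*(-2)) + 3)*10 - 98 = ((-3 + 0) + 3)*10 - 98 = (-3 + 3)*10 - 98 = 0*10 - 98 = 0 - 98 = -98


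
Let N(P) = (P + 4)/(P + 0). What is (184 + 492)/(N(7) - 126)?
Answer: -364/67 ≈ -5.4328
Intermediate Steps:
N(P) = (4 + P)/P
(184 + 492)/(N(7) - 126) = (184 + 492)/((4 + 7)/7 - 126) = 676/((1/7)*11 - 126) = 676/(11/7 - 126) = 676/(-871/7) = 676*(-7/871) = -364/67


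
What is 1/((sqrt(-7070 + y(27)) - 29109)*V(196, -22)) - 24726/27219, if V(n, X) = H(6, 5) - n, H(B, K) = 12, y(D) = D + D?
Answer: -1285015931739659/1414578008360504 + I*sqrt(1754)/77955362524 ≈ -0.90841 + 5.3724e-10*I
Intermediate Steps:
y(D) = 2*D
V(n, X) = 12 - n
1/((sqrt(-7070 + y(27)) - 29109)*V(196, -22)) - 24726/27219 = 1/((sqrt(-7070 + 2*27) - 29109)*(12 - 1*196)) - 24726/27219 = 1/((sqrt(-7070 + 54) - 29109)*(12 - 196)) - 24726*1/27219 = 1/(sqrt(-7016) - 29109*(-184)) - 8242/9073 = -1/184/(2*I*sqrt(1754) - 29109) - 8242/9073 = -1/184/(-29109 + 2*I*sqrt(1754)) - 8242/9073 = -1/(184*(-29109 + 2*I*sqrt(1754))) - 8242/9073 = -8242/9073 - 1/(184*(-29109 + 2*I*sqrt(1754)))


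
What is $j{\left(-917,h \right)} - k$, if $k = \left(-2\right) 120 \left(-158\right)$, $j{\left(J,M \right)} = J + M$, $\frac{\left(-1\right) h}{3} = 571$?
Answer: $-40550$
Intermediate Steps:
$h = -1713$ ($h = \left(-3\right) 571 = -1713$)
$k = 37920$ ($k = \left(-240\right) \left(-158\right) = 37920$)
$j{\left(-917,h \right)} - k = \left(-917 - 1713\right) - 37920 = -2630 - 37920 = -40550$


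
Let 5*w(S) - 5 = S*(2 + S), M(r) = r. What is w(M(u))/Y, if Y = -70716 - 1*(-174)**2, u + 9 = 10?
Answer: -1/63120 ≈ -1.5843e-5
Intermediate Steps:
u = 1 (u = -9 + 10 = 1)
w(S) = 1 + S*(2 + S)/5 (w(S) = 1 + (S*(2 + S))/5 = 1 + S*(2 + S)/5)
Y = -100992 (Y = -70716 - 1*30276 = -70716 - 30276 = -100992)
w(M(u))/Y = (1 + (1/5)*1**2 + (2/5)*1)/(-100992) = (1 + (1/5)*1 + 2/5)*(-1/100992) = (1 + 1/5 + 2/5)*(-1/100992) = (8/5)*(-1/100992) = -1/63120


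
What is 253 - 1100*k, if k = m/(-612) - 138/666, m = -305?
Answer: -380842/5661 ≈ -67.275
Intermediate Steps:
k = 6593/22644 (k = -305/(-612) - 138/666 = -305*(-1/612) - 138*1/666 = 305/612 - 23/111 = 6593/22644 ≈ 0.29116)
253 - 1100*k = 253 - 1100*6593/22644 = 253 - 1813075/5661 = -380842/5661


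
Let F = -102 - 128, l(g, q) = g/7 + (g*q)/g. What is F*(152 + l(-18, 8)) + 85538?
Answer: 345306/7 ≈ 49329.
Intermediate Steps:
l(g, q) = q + g/7 (l(g, q) = g*(1/7) + q = g/7 + q = q + g/7)
F = -230
F*(152 + l(-18, 8)) + 85538 = -230*(152 + (8 + (1/7)*(-18))) + 85538 = -230*(152 + (8 - 18/7)) + 85538 = -230*(152 + 38/7) + 85538 = -230*1102/7 + 85538 = -253460/7 + 85538 = 345306/7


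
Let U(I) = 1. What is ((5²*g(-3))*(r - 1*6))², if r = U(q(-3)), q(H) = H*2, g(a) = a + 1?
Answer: 62500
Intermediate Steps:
g(a) = 1 + a
q(H) = 2*H
r = 1
((5²*g(-3))*(r - 1*6))² = ((5²*(1 - 3))*(1 - 1*6))² = ((25*(-2))*(1 - 6))² = (-50*(-5))² = 250² = 62500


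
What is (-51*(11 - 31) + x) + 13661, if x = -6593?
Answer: 8088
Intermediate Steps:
(-51*(11 - 31) + x) + 13661 = (-51*(11 - 31) - 6593) + 13661 = (-51*(-20) - 6593) + 13661 = (1020 - 6593) + 13661 = -5573 + 13661 = 8088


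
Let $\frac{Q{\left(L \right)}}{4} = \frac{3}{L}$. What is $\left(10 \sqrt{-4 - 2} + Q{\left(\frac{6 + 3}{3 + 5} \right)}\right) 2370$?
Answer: $25280 + 23700 i \sqrt{6} \approx 25280.0 + 58053.0 i$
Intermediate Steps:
$Q{\left(L \right)} = \frac{12}{L}$ ($Q{\left(L \right)} = 4 \frac{3}{L} = \frac{12}{L}$)
$\left(10 \sqrt{-4 - 2} + Q{\left(\frac{6 + 3}{3 + 5} \right)}\right) 2370 = \left(10 \sqrt{-4 - 2} + \frac{12}{\left(6 + 3\right) \frac{1}{3 + 5}}\right) 2370 = \left(10 \sqrt{-6} + \frac{12}{9 \cdot \frac{1}{8}}\right) 2370 = \left(10 i \sqrt{6} + \frac{12}{9 \cdot \frac{1}{8}}\right) 2370 = \left(10 i \sqrt{6} + \frac{12}{\frac{9}{8}}\right) 2370 = \left(10 i \sqrt{6} + 12 \cdot \frac{8}{9}\right) 2370 = \left(10 i \sqrt{6} + \frac{32}{3}\right) 2370 = \left(\frac{32}{3} + 10 i \sqrt{6}\right) 2370 = 25280 + 23700 i \sqrt{6}$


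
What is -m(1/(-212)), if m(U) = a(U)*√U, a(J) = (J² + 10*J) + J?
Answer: 2331*I*√53/4764064 ≈ 0.0035621*I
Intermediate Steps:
a(J) = J² + 11*J
m(U) = U^(3/2)*(11 + U) (m(U) = (U*(11 + U))*√U = U^(3/2)*(11 + U))
-m(1/(-212)) = -(1/(-212))^(3/2)*(11 + 1/(-212)) = -(-1/212)^(3/2)*(11 - 1/212) = -(-I*√53/22472)*2331/212 = -(-2331)*I*√53/4764064 = 2331*I*√53/4764064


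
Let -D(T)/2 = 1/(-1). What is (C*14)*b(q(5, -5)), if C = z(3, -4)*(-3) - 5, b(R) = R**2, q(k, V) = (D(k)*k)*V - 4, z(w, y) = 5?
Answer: -816480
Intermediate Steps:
D(T) = 2 (D(T) = -2/(-1) = -2*(-1) = 2)
q(k, V) = -4 + 2*V*k (q(k, V) = (2*k)*V - 4 = 2*V*k - 4 = -4 + 2*V*k)
C = -20 (C = 5*(-3) - 5 = -15 - 5 = -20)
(C*14)*b(q(5, -5)) = (-20*14)*(-4 + 2*(-5)*5)**2 = -280*(-4 - 50)**2 = -280*(-54)**2 = -280*2916 = -816480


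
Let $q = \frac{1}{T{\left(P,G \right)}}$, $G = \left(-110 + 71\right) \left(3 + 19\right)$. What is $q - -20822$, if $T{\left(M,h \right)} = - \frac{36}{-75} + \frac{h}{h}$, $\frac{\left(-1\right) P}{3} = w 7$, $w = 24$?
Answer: $\frac{770439}{37} \approx 20823.0$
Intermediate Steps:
$G = -858$ ($G = \left(-39\right) 22 = -858$)
$P = -504$ ($P = - 3 \cdot 24 \cdot 7 = \left(-3\right) 168 = -504$)
$T{\left(M,h \right)} = \frac{37}{25}$ ($T{\left(M,h \right)} = \left(-36\right) \left(- \frac{1}{75}\right) + 1 = \frac{12}{25} + 1 = \frac{37}{25}$)
$q = \frac{25}{37}$ ($q = \frac{1}{\frac{37}{25}} = \frac{25}{37} \approx 0.67568$)
$q - -20822 = \frac{25}{37} - -20822 = \frac{25}{37} + 20822 = \frac{770439}{37}$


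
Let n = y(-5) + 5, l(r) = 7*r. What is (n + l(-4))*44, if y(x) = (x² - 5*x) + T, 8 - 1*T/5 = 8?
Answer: 1188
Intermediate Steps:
T = 0 (T = 40 - 5*8 = 40 - 40 = 0)
y(x) = x² - 5*x (y(x) = (x² - 5*x) + 0 = x² - 5*x)
n = 55 (n = -5*(-5 - 5) + 5 = -5*(-10) + 5 = 50 + 5 = 55)
(n + l(-4))*44 = (55 + 7*(-4))*44 = (55 - 28)*44 = 27*44 = 1188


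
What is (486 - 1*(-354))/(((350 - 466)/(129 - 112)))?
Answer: -3570/29 ≈ -123.10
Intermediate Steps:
(486 - 1*(-354))/(((350 - 466)/(129 - 112))) = (486 + 354)/((-116/17)) = 840/((-116*1/17)) = 840/(-116/17) = 840*(-17/116) = -3570/29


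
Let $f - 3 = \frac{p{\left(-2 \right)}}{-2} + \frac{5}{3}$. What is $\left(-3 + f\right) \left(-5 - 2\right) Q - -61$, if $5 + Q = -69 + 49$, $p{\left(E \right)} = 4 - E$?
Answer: $- \frac{517}{3} \approx -172.33$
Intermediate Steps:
$f = \frac{5}{3}$ ($f = 3 + \left(\frac{4 - -2}{-2} + \frac{5}{3}\right) = 3 + \left(\left(4 + 2\right) \left(- \frac{1}{2}\right) + 5 \cdot \frac{1}{3}\right) = 3 + \left(6 \left(- \frac{1}{2}\right) + \frac{5}{3}\right) = 3 + \left(-3 + \frac{5}{3}\right) = 3 - \frac{4}{3} = \frac{5}{3} \approx 1.6667$)
$Q = -25$ ($Q = -5 + \left(-69 + 49\right) = -5 - 20 = -25$)
$\left(-3 + f\right) \left(-5 - 2\right) Q - -61 = \left(-3 + \frac{5}{3}\right) \left(-5 - 2\right) \left(-25\right) - -61 = - \frac{4 \left(-5 - 2\right)}{3} \left(-25\right) + \left(-5 + 66\right) = \left(- \frac{4}{3}\right) \left(-7\right) \left(-25\right) + 61 = \frac{28}{3} \left(-25\right) + 61 = - \frac{700}{3} + 61 = - \frac{517}{3}$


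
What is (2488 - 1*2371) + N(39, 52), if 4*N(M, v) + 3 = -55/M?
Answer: 4520/39 ≈ 115.90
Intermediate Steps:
N(M, v) = -¾ - 55/(4*M) (N(M, v) = -¾ + (-55/M)/4 = -¾ - 55/(4*M))
(2488 - 1*2371) + N(39, 52) = (2488 - 1*2371) + (¼)*(-55 - 3*39)/39 = (2488 - 2371) + (¼)*(1/39)*(-55 - 117) = 117 + (¼)*(1/39)*(-172) = 117 - 43/39 = 4520/39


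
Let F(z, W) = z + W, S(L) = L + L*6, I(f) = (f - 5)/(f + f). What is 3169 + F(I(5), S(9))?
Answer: 3232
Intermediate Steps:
I(f) = (-5 + f)/(2*f) (I(f) = (-5 + f)/((2*f)) = (1/(2*f))*(-5 + f) = (-5 + f)/(2*f))
S(L) = 7*L (S(L) = L + 6*L = 7*L)
F(z, W) = W + z
3169 + F(I(5), S(9)) = 3169 + (7*9 + (½)*(-5 + 5)/5) = 3169 + (63 + (½)*(⅕)*0) = 3169 + (63 + 0) = 3169 + 63 = 3232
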